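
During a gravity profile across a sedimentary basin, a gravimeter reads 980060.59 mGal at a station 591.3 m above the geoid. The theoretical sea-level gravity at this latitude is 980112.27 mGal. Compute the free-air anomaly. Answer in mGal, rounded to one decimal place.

130.8

Free-air correction = 0.3086 × 591.3 = 182.48 mGal
Free-air anomaly = 980060.59 − 980112.27 + (182.48) = 130.80 mGal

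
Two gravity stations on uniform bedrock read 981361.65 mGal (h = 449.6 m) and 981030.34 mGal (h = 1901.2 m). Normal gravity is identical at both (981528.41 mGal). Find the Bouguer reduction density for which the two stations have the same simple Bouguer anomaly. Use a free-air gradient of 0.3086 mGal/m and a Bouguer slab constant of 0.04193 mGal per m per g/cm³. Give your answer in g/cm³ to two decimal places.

Δg_obs = 981030.34 − 981361.65 = -331.31 mGal over Δh = 1901.2 − 449.6 = 1451.6 m
Equal Bouguer anomalies ⇒ Δg_obs + (0.3086 − 0.04193ρ)·Δh = 0
0.3086 − 0.04193ρ = −Δg_obs/Δh = 0.22824
ρ = (0.3086 − 0.22824) / 0.04193 = 1.92 g/cm³

1.92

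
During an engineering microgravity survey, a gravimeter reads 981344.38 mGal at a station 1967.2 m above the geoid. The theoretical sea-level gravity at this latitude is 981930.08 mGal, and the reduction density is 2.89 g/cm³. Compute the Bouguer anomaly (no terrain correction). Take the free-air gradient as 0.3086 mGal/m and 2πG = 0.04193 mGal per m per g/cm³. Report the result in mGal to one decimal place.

-217.0

Free-air correction = 0.3086 × 1967.2 = 607.08 mGal
Free-air anomaly = 981344.38 − 981930.08 + (607.08) = 21.38 mGal
Bouguer slab correction = 0.04193 × 2.89 × 1967.2 = 238.38 mGal
Simple Bouguer anomaly = 21.38 − (238.38) = -217.00 mGal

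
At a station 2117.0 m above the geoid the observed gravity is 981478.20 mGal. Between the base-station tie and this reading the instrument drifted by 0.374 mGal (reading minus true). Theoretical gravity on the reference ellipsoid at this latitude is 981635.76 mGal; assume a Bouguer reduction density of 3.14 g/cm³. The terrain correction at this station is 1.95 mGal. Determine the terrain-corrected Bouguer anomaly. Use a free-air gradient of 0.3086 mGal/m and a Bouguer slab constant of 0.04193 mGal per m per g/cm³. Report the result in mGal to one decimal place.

218.6

Drift-corrected reading = 981478.20 − (0.374) = 981477.826 mGal
Free-air correction = 0.3086 × 2117.0 = 653.31 mGal
Free-air anomaly = 981477.826 − 981635.76 + (653.31) = 495.376 mGal
Bouguer slab correction = 0.04193 × 3.14 × 2117.0 = 278.72 mGal
Simple Bouguer anomaly = 495.376 − (278.72) = 216.656 mGal
Complete Bouguer anomaly = 216.656 + 1.95 = 218.606 mGal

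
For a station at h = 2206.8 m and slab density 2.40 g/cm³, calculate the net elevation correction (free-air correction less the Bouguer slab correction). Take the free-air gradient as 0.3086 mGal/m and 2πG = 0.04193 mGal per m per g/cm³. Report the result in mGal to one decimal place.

458.9

Combined gradient = 0.3086 − 0.04193 × 2.40 = 0.2079680 mGal/m
Combined elevation correction = 0.2079680 × 2206.8 = 458.9 mGal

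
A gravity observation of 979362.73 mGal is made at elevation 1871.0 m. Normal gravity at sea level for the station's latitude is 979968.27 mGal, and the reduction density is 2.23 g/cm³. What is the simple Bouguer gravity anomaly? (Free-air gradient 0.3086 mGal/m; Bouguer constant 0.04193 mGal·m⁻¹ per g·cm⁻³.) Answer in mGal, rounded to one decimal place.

Free-air correction = 0.3086 × 1871.0 = 577.39 mGal
Free-air anomaly = 979362.73 − 979968.27 + (577.39) = -28.15 mGal
Bouguer slab correction = 0.04193 × 2.23 × 1871.0 = 174.95 mGal
Simple Bouguer anomaly = -28.15 − (174.95) = -203.10 mGal

-203.1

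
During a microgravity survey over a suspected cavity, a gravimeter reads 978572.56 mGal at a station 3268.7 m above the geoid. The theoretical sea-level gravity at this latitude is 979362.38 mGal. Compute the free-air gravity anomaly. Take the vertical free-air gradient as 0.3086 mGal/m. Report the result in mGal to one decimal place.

218.9

Free-air correction = 0.3086 × 3268.7 = 1008.72 mGal
Free-air anomaly = 978572.56 − 979362.38 + (1008.72) = 218.90 mGal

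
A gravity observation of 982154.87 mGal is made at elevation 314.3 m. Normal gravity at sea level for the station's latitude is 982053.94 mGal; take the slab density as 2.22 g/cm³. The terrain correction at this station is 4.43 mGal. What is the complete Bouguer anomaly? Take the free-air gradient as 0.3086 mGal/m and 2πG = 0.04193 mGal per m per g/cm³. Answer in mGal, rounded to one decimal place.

173.1

Free-air correction = 0.3086 × 314.3 = 96.99 mGal
Free-air anomaly = 982154.87 − 982053.94 + (96.99) = 197.92 mGal
Bouguer slab correction = 0.04193 × 2.22 × 314.3 = 29.26 mGal
Simple Bouguer anomaly = 197.92 − (29.26) = 168.66 mGal
Complete Bouguer anomaly = 168.66 + 4.43 = 173.09 mGal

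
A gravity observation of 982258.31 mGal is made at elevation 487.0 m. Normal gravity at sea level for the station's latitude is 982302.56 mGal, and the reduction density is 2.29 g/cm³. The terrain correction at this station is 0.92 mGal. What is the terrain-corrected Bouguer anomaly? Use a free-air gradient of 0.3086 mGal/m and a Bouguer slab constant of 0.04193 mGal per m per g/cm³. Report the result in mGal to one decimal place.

60.2

Free-air correction = 0.3086 × 487.0 = 150.29 mGal
Free-air anomaly = 982258.31 − 982302.56 + (150.29) = 106.04 mGal
Bouguer slab correction = 0.04193 × 2.29 × 487.0 = 46.76 mGal
Simple Bouguer anomaly = 106.04 − (46.76) = 59.28 mGal
Complete Bouguer anomaly = 59.28 + 0.92 = 60.20 mGal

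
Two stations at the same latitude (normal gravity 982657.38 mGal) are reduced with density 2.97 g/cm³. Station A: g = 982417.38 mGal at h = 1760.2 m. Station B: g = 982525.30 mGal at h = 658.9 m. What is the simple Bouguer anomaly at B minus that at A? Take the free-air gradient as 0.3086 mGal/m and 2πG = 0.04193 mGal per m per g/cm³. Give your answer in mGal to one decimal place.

Δg_SB(A) = 982417.38 − 982657.38 + 0.3086×1760.2 − 0.04193×2.97×1760.2 = 84.00 mGal
Δg_SB(B) = 982525.30 − 982657.38 + 0.3086×658.9 − 0.04193×2.97×658.9 = -10.80 mGal
Difference = -10.80 − (84.00) = -94.80 mGal

-94.8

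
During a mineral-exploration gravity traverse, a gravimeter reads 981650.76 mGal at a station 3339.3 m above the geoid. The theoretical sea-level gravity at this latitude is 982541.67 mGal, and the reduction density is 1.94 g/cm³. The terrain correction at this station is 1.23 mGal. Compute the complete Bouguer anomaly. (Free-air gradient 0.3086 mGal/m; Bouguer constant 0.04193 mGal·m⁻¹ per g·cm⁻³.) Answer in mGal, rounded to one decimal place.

-130.8

Free-air correction = 0.3086 × 3339.3 = 1030.51 mGal
Free-air anomaly = 981650.76 − 982541.67 + (1030.51) = 139.60 mGal
Bouguer slab correction = 0.04193 × 1.94 × 3339.3 = 271.63 mGal
Simple Bouguer anomaly = 139.60 − (271.63) = -132.03 mGal
Complete Bouguer anomaly = -132.03 + 1.23 = -130.80 mGal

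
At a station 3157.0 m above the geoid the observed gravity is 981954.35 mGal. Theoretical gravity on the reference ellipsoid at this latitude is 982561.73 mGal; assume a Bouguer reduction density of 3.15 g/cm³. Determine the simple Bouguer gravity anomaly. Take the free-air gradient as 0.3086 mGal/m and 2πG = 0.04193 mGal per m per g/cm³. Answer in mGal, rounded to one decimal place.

-50.1

Free-air correction = 0.3086 × 3157.0 = 974.25 mGal
Free-air anomaly = 981954.35 − 982561.73 + (974.25) = 366.87 mGal
Bouguer slab correction = 0.04193 × 3.15 × 3157.0 = 416.97 mGal
Simple Bouguer anomaly = 366.87 − (416.97) = -50.10 mGal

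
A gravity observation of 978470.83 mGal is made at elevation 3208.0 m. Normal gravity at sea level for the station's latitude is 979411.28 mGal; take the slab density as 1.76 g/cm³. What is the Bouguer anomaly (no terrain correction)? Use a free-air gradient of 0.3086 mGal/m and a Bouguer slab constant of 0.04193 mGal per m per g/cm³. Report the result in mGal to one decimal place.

Free-air correction = 0.3086 × 3208.0 = 989.99 mGal
Free-air anomaly = 978470.83 − 979411.28 + (989.99) = 49.54 mGal
Bouguer slab correction = 0.04193 × 1.76 × 3208.0 = 236.74 mGal
Simple Bouguer anomaly = 49.54 − (236.74) = -187.20 mGal

-187.2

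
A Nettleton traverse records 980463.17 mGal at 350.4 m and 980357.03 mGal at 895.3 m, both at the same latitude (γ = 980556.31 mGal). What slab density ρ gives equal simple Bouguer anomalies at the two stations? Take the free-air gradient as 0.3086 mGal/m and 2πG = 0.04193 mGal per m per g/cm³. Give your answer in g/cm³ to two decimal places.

Δg_obs = 980357.03 − 980463.17 = -106.14 mGal over Δh = 895.3 − 350.4 = 544.9 m
Equal Bouguer anomalies ⇒ Δg_obs + (0.3086 − 0.04193ρ)·Δh = 0
0.3086 − 0.04193ρ = −Δg_obs/Δh = 0.19479
ρ = (0.3086 − 0.19479) / 0.04193 = 2.71 g/cm³

2.71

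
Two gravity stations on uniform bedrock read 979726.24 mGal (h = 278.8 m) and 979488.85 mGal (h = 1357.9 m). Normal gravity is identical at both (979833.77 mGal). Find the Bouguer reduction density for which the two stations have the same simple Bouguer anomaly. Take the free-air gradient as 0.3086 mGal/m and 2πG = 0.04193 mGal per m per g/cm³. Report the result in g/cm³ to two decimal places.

Δg_obs = 979488.85 − 979726.24 = -237.39 mGal over Δh = 1357.9 − 278.8 = 1079.1 m
Equal Bouguer anomalies ⇒ Δg_obs + (0.3086 − 0.04193ρ)·Δh = 0
0.3086 − 0.04193ρ = −Δg_obs/Δh = 0.21999
ρ = (0.3086 − 0.21999) / 0.04193 = 2.11 g/cm³

2.11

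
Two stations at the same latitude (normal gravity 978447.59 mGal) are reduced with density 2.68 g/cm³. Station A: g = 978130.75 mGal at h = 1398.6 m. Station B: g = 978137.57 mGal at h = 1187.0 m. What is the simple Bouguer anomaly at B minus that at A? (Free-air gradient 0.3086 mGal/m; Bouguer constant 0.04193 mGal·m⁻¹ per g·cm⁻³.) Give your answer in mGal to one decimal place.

-34.7

Δg_SB(A) = 978130.75 − 978447.59 + 0.3086×1398.6 − 0.04193×2.68×1398.6 = -42.40 mGal
Δg_SB(B) = 978137.57 − 978447.59 + 0.3086×1187.0 − 0.04193×2.68×1187.0 = -77.10 mGal
Difference = -77.10 − (-42.40) = -34.70 mGal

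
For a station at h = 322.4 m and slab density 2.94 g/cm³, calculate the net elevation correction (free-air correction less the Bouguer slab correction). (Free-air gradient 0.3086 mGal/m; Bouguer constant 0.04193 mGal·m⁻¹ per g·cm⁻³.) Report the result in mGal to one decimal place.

Combined gradient = 0.3086 − 0.04193 × 2.94 = 0.1853258 mGal/m
Combined elevation correction = 0.1853258 × 322.4 = 59.7 mGal

59.7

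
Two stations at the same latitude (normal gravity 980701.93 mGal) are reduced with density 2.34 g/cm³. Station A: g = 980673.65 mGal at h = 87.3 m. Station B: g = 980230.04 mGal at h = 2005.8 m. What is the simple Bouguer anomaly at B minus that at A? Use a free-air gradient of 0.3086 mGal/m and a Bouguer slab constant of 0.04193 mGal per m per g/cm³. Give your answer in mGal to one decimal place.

Δg_SB(A) = 980673.65 − 980701.93 + 0.3086×87.3 − 0.04193×2.34×87.3 = -9.90 mGal
Δg_SB(B) = 980230.04 − 980701.93 + 0.3086×2005.8 − 0.04193×2.34×2005.8 = -49.70 mGal
Difference = -49.70 − (-9.90) = -39.80 mGal

-39.8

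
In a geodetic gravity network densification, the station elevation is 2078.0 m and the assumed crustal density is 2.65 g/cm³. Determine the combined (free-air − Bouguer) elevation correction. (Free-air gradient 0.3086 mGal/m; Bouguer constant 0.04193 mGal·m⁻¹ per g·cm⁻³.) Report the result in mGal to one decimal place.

Combined gradient = 0.3086 − 0.04193 × 2.65 = 0.1974855 mGal/m
Combined elevation correction = 0.1974855 × 2078.0 = 410.4 mGal

410.4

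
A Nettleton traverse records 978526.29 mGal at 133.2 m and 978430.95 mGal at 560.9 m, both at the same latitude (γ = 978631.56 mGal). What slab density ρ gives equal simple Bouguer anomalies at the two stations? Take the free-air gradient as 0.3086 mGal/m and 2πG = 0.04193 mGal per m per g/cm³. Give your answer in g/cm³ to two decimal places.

2.04

Δg_obs = 978430.95 − 978526.29 = -95.34 mGal over Δh = 560.9 − 133.2 = 427.7 m
Equal Bouguer anomalies ⇒ Δg_obs + (0.3086 − 0.04193ρ)·Δh = 0
0.3086 − 0.04193ρ = −Δg_obs/Δh = 0.22291
ρ = (0.3086 − 0.22291) / 0.04193 = 2.04 g/cm³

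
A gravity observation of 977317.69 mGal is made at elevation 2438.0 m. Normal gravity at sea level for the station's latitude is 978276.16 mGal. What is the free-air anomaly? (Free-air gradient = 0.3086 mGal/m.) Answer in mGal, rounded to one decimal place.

Free-air correction = 0.3086 × 2438.0 = 752.37 mGal
Free-air anomaly = 977317.69 − 978276.16 + (752.37) = -206.10 mGal

-206.1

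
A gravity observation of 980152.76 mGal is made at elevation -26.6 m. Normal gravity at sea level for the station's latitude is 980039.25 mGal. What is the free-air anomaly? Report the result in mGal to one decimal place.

Free-air correction = 0.3086 × -26.6 = -8.21 mGal
Free-air anomaly = 980152.76 − 980039.25 + (-8.21) = 105.30 mGal

105.3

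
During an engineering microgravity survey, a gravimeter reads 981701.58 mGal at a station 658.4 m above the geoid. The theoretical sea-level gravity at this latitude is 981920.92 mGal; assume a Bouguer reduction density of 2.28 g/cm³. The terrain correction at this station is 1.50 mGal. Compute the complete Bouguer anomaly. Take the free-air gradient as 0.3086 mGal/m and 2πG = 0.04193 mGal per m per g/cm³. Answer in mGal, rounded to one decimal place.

Free-air correction = 0.3086 × 658.4 = 203.18 mGal
Free-air anomaly = 981701.58 − 981920.92 + (203.18) = -16.16 mGal
Bouguer slab correction = 0.04193 × 2.28 × 658.4 = 62.94 mGal
Simple Bouguer anomaly = -16.16 − (62.94) = -79.10 mGal
Complete Bouguer anomaly = -79.10 + 1.50 = -77.60 mGal

-77.6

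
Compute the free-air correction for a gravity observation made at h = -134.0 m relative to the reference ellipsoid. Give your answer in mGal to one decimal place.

Free-air correction = 0.3086 × -134.0 = -41.4 mGal

-41.4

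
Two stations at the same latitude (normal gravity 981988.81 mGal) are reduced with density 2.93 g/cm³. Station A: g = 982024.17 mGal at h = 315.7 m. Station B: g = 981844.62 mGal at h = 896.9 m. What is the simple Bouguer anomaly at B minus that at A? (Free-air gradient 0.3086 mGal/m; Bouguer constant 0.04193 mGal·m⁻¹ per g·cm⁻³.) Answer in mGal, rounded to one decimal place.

-71.6

Δg_SB(A) = 982024.17 − 981988.81 + 0.3086×315.7 − 0.04193×2.93×315.7 = 94.00 mGal
Δg_SB(B) = 981844.62 − 981988.81 + 0.3086×896.9 − 0.04193×2.93×896.9 = 22.40 mGal
Difference = 22.40 − (94.00) = -71.60 mGal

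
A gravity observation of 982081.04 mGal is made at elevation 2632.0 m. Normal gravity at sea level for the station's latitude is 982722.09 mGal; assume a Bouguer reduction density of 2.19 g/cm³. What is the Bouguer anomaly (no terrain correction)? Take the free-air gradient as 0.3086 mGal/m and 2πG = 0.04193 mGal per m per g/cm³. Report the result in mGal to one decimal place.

Free-air correction = 0.3086 × 2632.0 = 812.24 mGal
Free-air anomaly = 982081.04 − 982722.09 + (812.24) = 171.19 mGal
Bouguer slab correction = 0.04193 × 2.19 × 2632.0 = 241.69 mGal
Simple Bouguer anomaly = 171.19 − (241.69) = -70.50 mGal

-70.5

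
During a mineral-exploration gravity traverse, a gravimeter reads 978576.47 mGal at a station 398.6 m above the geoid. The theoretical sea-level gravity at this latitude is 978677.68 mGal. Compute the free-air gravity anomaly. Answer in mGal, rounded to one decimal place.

21.8

Free-air correction = 0.3086 × 398.6 = 123.01 mGal
Free-air anomaly = 978576.47 − 978677.68 + (123.01) = 21.80 mGal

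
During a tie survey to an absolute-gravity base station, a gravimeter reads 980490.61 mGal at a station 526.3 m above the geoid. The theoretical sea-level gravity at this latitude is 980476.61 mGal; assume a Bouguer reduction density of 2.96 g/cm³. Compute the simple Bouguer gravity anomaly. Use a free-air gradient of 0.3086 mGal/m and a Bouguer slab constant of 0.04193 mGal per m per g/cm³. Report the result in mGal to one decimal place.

Free-air correction = 0.3086 × 526.3 = 162.42 mGal
Free-air anomaly = 980490.61 − 980476.61 + (162.42) = 176.42 mGal
Bouguer slab correction = 0.04193 × 2.96 × 526.3 = 65.32 mGal
Simple Bouguer anomaly = 176.42 − (65.32) = 111.10 mGal

111.1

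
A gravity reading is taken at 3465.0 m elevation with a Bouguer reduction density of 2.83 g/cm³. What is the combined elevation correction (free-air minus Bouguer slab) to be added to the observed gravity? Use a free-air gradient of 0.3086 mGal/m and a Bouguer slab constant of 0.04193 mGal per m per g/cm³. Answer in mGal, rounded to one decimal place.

Combined gradient = 0.3086 − 0.04193 × 2.83 = 0.1899381 mGal/m
Combined elevation correction = 0.1899381 × 3465.0 = 658.1 mGal

658.1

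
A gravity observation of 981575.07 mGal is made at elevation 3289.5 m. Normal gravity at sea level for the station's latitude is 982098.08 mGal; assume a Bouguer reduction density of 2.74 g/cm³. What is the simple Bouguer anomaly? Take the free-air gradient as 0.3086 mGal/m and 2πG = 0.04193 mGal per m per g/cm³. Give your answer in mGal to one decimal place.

114.2

Free-air correction = 0.3086 × 3289.5 = 1015.14 mGal
Free-air anomaly = 981575.07 − 982098.08 + (1015.14) = 492.13 mGal
Bouguer slab correction = 0.04193 × 2.74 × 3289.5 = 377.92 mGal
Simple Bouguer anomaly = 492.13 − (377.92) = 114.21 mGal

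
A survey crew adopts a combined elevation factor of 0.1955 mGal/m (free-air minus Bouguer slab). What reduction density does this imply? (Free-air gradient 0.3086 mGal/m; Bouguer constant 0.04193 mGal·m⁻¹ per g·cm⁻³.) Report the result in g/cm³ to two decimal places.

0.1955 = 0.3086 − 0.04193 × ρ
ρ = (0.3086 − 0.1955) / 0.04193 = 2.70 g/cm³

2.70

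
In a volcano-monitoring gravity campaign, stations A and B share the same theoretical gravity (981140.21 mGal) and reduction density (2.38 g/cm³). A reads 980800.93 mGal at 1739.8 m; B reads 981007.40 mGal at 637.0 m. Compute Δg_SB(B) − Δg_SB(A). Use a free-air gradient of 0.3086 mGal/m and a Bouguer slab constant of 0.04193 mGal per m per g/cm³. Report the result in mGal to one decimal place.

-23.8

Δg_SB(A) = 980800.93 − 981140.21 + 0.3086×1739.8 − 0.04193×2.38×1739.8 = 24.00 mGal
Δg_SB(B) = 981007.40 − 981140.21 + 0.3086×637.0 − 0.04193×2.38×637.0 = 0.20 mGal
Difference = 0.20 − (24.00) = -23.80 mGal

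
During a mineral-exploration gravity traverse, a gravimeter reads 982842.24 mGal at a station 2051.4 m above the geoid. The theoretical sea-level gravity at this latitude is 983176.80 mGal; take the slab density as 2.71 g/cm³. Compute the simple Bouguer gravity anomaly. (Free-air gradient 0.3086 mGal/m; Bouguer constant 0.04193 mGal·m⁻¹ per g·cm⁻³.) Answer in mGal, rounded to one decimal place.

65.4

Free-air correction = 0.3086 × 2051.4 = 633.06 mGal
Free-air anomaly = 982842.24 − 983176.80 + (633.06) = 298.50 mGal
Bouguer slab correction = 0.04193 × 2.71 × 2051.4 = 233.10 mGal
Simple Bouguer anomaly = 298.50 − (233.10) = 65.40 mGal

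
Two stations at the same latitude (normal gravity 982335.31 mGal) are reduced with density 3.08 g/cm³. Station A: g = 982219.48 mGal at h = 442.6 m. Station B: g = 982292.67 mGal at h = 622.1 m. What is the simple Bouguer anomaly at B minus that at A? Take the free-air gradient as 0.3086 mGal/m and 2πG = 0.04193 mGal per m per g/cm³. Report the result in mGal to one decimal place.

105.4

Δg_SB(A) = 982219.48 − 982335.31 + 0.3086×442.6 − 0.04193×3.08×442.6 = -36.40 mGal
Δg_SB(B) = 982292.67 − 982335.31 + 0.3086×622.1 − 0.04193×3.08×622.1 = 69.00 mGal
Difference = 69.00 − (-36.40) = 105.40 mGal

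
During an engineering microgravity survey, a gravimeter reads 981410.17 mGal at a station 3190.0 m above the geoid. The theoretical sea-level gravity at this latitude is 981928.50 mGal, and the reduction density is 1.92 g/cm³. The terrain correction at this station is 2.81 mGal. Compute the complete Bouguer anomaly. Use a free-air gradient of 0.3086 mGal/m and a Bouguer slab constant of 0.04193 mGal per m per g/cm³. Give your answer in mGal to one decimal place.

Free-air correction = 0.3086 × 3190.0 = 984.43 mGal
Free-air anomaly = 981410.17 − 981928.50 + (984.43) = 466.10 mGal
Bouguer slab correction = 0.04193 × 1.92 × 3190.0 = 256.81 mGal
Simple Bouguer anomaly = 466.10 − (256.81) = 209.29 mGal
Complete Bouguer anomaly = 209.29 + 2.81 = 212.10 mGal

212.1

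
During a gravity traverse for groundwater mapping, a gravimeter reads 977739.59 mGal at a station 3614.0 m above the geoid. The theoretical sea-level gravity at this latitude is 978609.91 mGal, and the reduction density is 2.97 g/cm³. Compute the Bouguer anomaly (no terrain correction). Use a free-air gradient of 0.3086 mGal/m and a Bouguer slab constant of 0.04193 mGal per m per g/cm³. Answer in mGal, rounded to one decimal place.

-205.1

Free-air correction = 0.3086 × 3614.0 = 1115.28 mGal
Free-air anomaly = 977739.59 − 978609.91 + (1115.28) = 244.96 mGal
Bouguer slab correction = 0.04193 × 2.97 × 3614.0 = 450.06 mGal
Simple Bouguer anomaly = 244.96 − (450.06) = -205.10 mGal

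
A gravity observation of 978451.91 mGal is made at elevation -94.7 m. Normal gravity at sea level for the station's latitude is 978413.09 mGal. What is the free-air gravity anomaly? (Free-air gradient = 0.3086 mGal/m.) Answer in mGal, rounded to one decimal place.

9.6

Free-air correction = 0.3086 × -94.7 = -29.22 mGal
Free-air anomaly = 978451.91 − 978413.09 + (-29.22) = 9.60 mGal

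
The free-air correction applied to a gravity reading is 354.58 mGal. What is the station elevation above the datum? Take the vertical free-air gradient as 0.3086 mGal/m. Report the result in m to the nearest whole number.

1149

h = 354.58 / 0.3086 = 1149.00 m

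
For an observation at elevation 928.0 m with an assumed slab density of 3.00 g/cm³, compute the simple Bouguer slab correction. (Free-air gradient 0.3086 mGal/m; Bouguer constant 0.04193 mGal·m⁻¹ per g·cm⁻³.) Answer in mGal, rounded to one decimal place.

116.7

Bouguer slab correction = 0.04193 × 3.00 × 928.0 = 116.7 mGal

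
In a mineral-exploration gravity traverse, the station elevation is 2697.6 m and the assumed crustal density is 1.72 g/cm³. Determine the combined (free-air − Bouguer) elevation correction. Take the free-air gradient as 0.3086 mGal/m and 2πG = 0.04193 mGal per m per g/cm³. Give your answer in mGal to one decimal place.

Combined gradient = 0.3086 − 0.04193 × 1.72 = 0.2364804 mGal/m
Combined elevation correction = 0.2364804 × 2697.6 = 637.9 mGal

637.9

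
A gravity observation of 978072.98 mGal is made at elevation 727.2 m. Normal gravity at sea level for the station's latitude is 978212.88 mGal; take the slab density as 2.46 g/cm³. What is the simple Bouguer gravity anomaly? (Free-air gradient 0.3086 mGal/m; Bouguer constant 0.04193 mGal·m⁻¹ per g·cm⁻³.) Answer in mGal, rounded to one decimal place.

9.5

Free-air correction = 0.3086 × 727.2 = 224.41 mGal
Free-air anomaly = 978072.98 − 978212.88 + (224.41) = 84.51 mGal
Bouguer slab correction = 0.04193 × 2.46 × 727.2 = 75.01 mGal
Simple Bouguer anomaly = 84.51 − (75.01) = 9.50 mGal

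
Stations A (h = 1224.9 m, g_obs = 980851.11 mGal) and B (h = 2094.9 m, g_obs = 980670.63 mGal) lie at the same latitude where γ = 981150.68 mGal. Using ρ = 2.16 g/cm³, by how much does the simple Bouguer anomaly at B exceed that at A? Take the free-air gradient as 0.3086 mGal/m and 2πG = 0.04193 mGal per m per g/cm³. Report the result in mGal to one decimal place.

Δg_SB(A) = 980851.11 − 981150.68 + 0.3086×1224.9 − 0.04193×2.16×1224.9 = -32.50 mGal
Δg_SB(B) = 980670.63 − 981150.68 + 0.3086×2094.9 − 0.04193×2.16×2094.9 = -23.30 mGal
Difference = -23.30 − (-32.50) = 9.20 mGal

9.2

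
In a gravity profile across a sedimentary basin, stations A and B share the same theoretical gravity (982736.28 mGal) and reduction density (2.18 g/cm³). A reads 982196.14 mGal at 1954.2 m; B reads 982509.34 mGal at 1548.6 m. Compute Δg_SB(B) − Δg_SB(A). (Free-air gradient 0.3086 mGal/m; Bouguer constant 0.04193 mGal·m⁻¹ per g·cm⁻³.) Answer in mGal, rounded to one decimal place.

225.1

Δg_SB(A) = 982196.14 − 982736.28 + 0.3086×1954.2 − 0.04193×2.18×1954.2 = -115.70 mGal
Δg_SB(B) = 982509.34 − 982736.28 + 0.3086×1548.6 − 0.04193×2.18×1548.6 = 109.40 mGal
Difference = 109.40 − (-115.70) = 225.10 mGal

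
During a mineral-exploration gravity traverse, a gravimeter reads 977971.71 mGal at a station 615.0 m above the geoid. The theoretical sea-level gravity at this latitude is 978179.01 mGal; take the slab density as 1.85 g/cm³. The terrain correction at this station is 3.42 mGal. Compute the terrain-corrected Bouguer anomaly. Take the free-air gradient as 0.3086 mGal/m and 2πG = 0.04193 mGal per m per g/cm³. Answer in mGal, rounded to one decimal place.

Free-air correction = 0.3086 × 615.0 = 189.79 mGal
Free-air anomaly = 977971.71 − 978179.01 + (189.79) = -17.51 mGal
Bouguer slab correction = 0.04193 × 1.85 × 615.0 = 47.71 mGal
Simple Bouguer anomaly = -17.51 − (47.71) = -65.22 mGal
Complete Bouguer anomaly = -65.22 + 3.42 = -61.80 mGal

-61.8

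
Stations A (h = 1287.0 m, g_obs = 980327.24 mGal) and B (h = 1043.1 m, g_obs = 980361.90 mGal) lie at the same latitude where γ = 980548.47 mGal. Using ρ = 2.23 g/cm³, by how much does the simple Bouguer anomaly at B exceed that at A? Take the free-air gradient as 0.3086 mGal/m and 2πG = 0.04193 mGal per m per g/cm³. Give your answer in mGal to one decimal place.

-17.8

Δg_SB(A) = 980327.24 − 980548.47 + 0.3086×1287.0 − 0.04193×2.23×1287.0 = 55.60 mGal
Δg_SB(B) = 980361.90 − 980548.47 + 0.3086×1043.1 − 0.04193×2.23×1043.1 = 37.80 mGal
Difference = 37.80 − (55.60) = -17.80 mGal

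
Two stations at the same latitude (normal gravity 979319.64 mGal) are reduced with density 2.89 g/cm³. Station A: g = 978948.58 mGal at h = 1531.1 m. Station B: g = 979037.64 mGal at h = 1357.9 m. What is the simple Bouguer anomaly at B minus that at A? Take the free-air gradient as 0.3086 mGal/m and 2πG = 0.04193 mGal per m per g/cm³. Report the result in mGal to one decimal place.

56.6

Δg_SB(A) = 978948.58 − 979319.64 + 0.3086×1531.1 − 0.04193×2.89×1531.1 = -84.10 mGal
Δg_SB(B) = 979037.64 − 979319.64 + 0.3086×1357.9 − 0.04193×2.89×1357.9 = -27.50 mGal
Difference = -27.50 − (-84.10) = 56.60 mGal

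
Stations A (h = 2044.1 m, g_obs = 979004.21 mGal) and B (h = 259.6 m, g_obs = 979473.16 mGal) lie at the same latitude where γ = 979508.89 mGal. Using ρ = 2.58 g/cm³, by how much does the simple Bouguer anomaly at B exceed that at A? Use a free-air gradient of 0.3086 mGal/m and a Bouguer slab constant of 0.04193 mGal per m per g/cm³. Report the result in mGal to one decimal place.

111.3

Δg_SB(A) = 979004.21 − 979508.89 + 0.3086×2044.1 − 0.04193×2.58×2044.1 = -95.00 mGal
Δg_SB(B) = 979473.16 − 979508.89 + 0.3086×259.6 − 0.04193×2.58×259.6 = 16.30 mGal
Difference = 16.30 − (-95.00) = 111.30 mGal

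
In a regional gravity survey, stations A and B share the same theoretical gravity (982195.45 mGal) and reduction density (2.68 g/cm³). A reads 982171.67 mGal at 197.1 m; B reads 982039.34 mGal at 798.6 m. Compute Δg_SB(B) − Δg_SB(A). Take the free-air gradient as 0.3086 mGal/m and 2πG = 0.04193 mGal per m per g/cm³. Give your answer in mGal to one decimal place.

-14.3

Δg_SB(A) = 982171.67 − 982195.45 + 0.3086×197.1 − 0.04193×2.68×197.1 = 14.90 mGal
Δg_SB(B) = 982039.34 − 982195.45 + 0.3086×798.6 − 0.04193×2.68×798.6 = 0.60 mGal
Difference = 0.60 − (14.90) = -14.30 mGal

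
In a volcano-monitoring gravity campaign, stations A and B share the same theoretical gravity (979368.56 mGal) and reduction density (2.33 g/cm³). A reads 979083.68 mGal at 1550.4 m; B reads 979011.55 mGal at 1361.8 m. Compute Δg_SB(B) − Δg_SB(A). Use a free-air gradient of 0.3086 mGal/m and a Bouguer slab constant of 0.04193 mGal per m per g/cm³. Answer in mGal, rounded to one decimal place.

Δg_SB(A) = 979083.68 − 979368.56 + 0.3086×1550.4 − 0.04193×2.33×1550.4 = 42.10 mGal
Δg_SB(B) = 979011.55 − 979368.56 + 0.3086×1361.8 − 0.04193×2.33×1361.8 = -69.80 mGal
Difference = -69.80 − (42.10) = -111.90 mGal

-111.9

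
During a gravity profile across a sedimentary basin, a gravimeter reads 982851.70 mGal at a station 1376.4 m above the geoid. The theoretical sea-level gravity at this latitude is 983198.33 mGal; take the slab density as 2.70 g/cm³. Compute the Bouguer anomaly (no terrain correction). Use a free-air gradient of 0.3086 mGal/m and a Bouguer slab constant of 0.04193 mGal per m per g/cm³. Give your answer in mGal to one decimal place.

-77.7

Free-air correction = 0.3086 × 1376.4 = 424.76 mGal
Free-air anomaly = 982851.70 − 983198.33 + (424.76) = 78.13 mGal
Bouguer slab correction = 0.04193 × 2.70 × 1376.4 = 155.82 mGal
Simple Bouguer anomaly = 78.13 − (155.82) = -77.69 mGal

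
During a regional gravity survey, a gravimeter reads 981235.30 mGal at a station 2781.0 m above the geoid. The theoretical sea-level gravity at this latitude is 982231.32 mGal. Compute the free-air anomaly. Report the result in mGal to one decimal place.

Free-air correction = 0.3086 × 2781.0 = 858.22 mGal
Free-air anomaly = 981235.30 − 982231.32 + (858.22) = -137.80 mGal

-137.8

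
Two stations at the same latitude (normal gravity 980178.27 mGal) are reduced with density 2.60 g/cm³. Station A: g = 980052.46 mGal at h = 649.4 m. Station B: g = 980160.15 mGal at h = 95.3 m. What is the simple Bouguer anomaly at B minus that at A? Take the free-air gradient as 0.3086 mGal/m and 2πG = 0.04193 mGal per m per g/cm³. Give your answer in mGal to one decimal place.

-2.9

Δg_SB(A) = 980052.46 − 980178.27 + 0.3086×649.4 − 0.04193×2.60×649.4 = 3.80 mGal
Δg_SB(B) = 980160.15 − 980178.27 + 0.3086×95.3 − 0.04193×2.60×95.3 = 0.90 mGal
Difference = 0.90 − (3.80) = -2.90 mGal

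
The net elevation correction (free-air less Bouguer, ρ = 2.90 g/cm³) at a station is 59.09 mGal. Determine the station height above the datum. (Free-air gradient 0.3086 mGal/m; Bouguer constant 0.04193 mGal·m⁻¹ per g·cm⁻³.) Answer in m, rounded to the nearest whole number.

Combined gradient = 0.3086 − 0.04193 × 2.90 = 0.1870030 mGal/m
h = 59.09 / 0.1870030 = 315.98 m

316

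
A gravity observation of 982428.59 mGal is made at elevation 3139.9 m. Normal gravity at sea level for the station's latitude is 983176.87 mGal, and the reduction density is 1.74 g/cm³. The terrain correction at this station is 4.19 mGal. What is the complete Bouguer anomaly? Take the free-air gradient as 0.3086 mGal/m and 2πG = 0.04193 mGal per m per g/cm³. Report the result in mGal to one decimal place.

Free-air correction = 0.3086 × 3139.9 = 968.97 mGal
Free-air anomaly = 982428.59 − 983176.87 + (968.97) = 220.69 mGal
Bouguer slab correction = 0.04193 × 1.74 × 3139.9 = 229.08 mGal
Simple Bouguer anomaly = 220.69 − (229.08) = -8.39 mGal
Complete Bouguer anomaly = -8.39 + 4.19 = -4.20 mGal

-4.2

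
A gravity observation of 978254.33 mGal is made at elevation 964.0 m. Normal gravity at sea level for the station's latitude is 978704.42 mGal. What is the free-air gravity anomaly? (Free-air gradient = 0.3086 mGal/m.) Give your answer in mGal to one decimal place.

-152.6

Free-air correction = 0.3086 × 964.0 = 297.49 mGal
Free-air anomaly = 978254.33 − 978704.42 + (297.49) = -152.60 mGal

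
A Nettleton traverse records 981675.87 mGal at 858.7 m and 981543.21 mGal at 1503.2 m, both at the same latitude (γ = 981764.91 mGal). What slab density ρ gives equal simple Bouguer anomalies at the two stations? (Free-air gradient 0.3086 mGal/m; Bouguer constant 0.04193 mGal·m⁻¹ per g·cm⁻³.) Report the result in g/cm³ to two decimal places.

2.45

Δg_obs = 981543.21 − 981675.87 = -132.66 mGal over Δh = 1503.2 − 858.7 = 644.5 m
Equal Bouguer anomalies ⇒ Δg_obs + (0.3086 − 0.04193ρ)·Δh = 0
0.3086 − 0.04193ρ = −Δg_obs/Δh = 0.20583
ρ = (0.3086 − 0.20583) / 0.04193 = 2.45 g/cm³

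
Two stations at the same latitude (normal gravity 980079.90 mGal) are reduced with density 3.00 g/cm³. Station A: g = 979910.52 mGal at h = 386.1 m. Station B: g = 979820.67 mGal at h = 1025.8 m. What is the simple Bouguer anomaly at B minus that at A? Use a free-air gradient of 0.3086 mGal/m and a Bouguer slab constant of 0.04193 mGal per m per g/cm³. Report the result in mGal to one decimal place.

Δg_SB(A) = 979910.52 − 980079.90 + 0.3086×386.1 − 0.04193×3.00×386.1 = -98.80 mGal
Δg_SB(B) = 979820.67 − 980079.90 + 0.3086×1025.8 − 0.04193×3.00×1025.8 = -71.70 mGal
Difference = -71.70 − (-98.80) = 27.10 mGal

27.1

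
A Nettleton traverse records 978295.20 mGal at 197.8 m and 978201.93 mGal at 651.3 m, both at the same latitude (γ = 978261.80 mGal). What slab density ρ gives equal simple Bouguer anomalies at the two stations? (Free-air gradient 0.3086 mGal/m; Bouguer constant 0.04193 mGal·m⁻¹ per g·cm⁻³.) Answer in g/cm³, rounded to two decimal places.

2.45

Δg_obs = 978201.93 − 978295.20 = -93.27 mGal over Δh = 651.3 − 197.8 = 453.5 m
Equal Bouguer anomalies ⇒ Δg_obs + (0.3086 − 0.04193ρ)·Δh = 0
0.3086 − 0.04193ρ = −Δg_obs/Δh = 0.20567
ρ = (0.3086 − 0.20567) / 0.04193 = 2.45 g/cm³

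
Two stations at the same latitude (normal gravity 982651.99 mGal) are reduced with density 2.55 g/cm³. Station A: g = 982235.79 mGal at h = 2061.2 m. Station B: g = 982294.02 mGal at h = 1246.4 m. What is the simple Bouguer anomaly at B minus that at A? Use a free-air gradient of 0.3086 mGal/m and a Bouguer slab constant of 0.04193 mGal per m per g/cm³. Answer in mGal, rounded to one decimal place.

-106.1

Δg_SB(A) = 982235.79 − 982651.99 + 0.3086×2061.2 − 0.04193×2.55×2061.2 = -0.50 mGal
Δg_SB(B) = 982294.02 − 982651.99 + 0.3086×1246.4 − 0.04193×2.55×1246.4 = -106.60 mGal
Difference = -106.60 − (-0.50) = -106.10 mGal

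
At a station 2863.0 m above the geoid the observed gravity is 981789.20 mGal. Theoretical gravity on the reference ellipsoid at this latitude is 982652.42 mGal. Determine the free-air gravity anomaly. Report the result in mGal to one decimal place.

Free-air correction = 0.3086 × 2863.0 = 883.52 mGal
Free-air anomaly = 981789.20 − 982652.42 + (883.52) = 20.30 mGal

20.3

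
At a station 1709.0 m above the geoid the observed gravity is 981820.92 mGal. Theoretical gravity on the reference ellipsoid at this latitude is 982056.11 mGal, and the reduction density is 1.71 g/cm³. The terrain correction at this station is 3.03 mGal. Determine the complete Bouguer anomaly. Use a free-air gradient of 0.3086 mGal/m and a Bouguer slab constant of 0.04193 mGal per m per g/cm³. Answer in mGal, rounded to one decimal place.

Free-air correction = 0.3086 × 1709.0 = 527.40 mGal
Free-air anomaly = 981820.92 − 982056.11 + (527.40) = 292.21 mGal
Bouguer slab correction = 0.04193 × 1.71 × 1709.0 = 122.54 mGal
Simple Bouguer anomaly = 292.21 − (122.54) = 169.67 mGal
Complete Bouguer anomaly = 169.67 + 3.03 = 172.70 mGal

172.7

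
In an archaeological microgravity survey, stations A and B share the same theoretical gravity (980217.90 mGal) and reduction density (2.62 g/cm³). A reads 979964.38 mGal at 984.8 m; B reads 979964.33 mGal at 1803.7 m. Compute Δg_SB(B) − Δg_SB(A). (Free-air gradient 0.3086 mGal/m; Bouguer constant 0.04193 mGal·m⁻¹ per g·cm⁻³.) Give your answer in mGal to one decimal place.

162.7

Δg_SB(A) = 979964.38 − 980217.90 + 0.3086×984.8 − 0.04193×2.62×984.8 = -57.80 mGal
Δg_SB(B) = 979964.33 − 980217.90 + 0.3086×1803.7 − 0.04193×2.62×1803.7 = 104.90 mGal
Difference = 104.90 − (-57.80) = 162.70 mGal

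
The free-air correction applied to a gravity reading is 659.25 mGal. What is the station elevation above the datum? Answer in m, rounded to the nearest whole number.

2136

h = 659.25 / 0.3086 = 2136.26 m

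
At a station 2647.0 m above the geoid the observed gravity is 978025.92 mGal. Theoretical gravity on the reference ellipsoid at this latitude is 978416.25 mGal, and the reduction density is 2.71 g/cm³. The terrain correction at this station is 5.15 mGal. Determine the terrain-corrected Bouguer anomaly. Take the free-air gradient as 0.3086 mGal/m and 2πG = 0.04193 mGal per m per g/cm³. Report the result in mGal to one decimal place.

Free-air correction = 0.3086 × 2647.0 = 816.86 mGal
Free-air anomaly = 978025.92 − 978416.25 + (816.86) = 426.53 mGal
Bouguer slab correction = 0.04193 × 2.71 × 2647.0 = 300.78 mGal
Simple Bouguer anomaly = 426.53 − (300.78) = 125.75 mGal
Complete Bouguer anomaly = 125.75 + 5.15 = 130.90 mGal

130.9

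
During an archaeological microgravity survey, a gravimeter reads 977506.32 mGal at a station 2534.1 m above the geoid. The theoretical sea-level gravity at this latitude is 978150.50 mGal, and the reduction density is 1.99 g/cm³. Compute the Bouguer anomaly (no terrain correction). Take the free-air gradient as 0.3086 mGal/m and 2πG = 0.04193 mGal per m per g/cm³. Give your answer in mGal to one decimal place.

Free-air correction = 0.3086 × 2534.1 = 782.02 mGal
Free-air anomaly = 977506.32 − 978150.50 + (782.02) = 137.84 mGal
Bouguer slab correction = 0.04193 × 1.99 × 2534.1 = 211.45 mGal
Simple Bouguer anomaly = 137.84 − (211.45) = -73.61 mGal

-73.6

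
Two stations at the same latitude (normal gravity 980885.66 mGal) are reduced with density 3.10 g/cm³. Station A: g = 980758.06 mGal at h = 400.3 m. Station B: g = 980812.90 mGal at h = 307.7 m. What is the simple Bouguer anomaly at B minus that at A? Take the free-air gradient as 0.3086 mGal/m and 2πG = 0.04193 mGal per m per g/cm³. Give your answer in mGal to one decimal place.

Δg_SB(A) = 980758.06 − 980885.66 + 0.3086×400.3 − 0.04193×3.10×400.3 = -56.10 mGal
Δg_SB(B) = 980812.90 − 980885.66 + 0.3086×307.7 − 0.04193×3.10×307.7 = -17.80 mGal
Difference = -17.80 − (-56.10) = 38.30 mGal

38.3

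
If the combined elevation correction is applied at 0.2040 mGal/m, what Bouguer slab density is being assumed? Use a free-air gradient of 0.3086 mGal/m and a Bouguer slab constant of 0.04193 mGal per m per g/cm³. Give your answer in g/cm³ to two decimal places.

0.2040 = 0.3086 − 0.04193 × ρ
ρ = (0.3086 − 0.2040) / 0.04193 = 2.49 g/cm³

2.49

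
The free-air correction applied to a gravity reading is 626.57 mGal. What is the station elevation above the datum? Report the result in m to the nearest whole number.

h = 626.57 / 0.3086 = 2030.36 m

2030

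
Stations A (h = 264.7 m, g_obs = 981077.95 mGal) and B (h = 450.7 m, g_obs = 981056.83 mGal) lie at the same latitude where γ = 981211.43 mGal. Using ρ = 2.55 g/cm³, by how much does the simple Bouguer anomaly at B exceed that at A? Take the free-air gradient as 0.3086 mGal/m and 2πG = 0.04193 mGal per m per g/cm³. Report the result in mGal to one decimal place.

16.4

Δg_SB(A) = 981077.95 − 981211.43 + 0.3086×264.7 − 0.04193×2.55×264.7 = -80.10 mGal
Δg_SB(B) = 981056.83 − 981211.43 + 0.3086×450.7 − 0.04193×2.55×450.7 = -63.70 mGal
Difference = -63.70 − (-80.10) = 16.40 mGal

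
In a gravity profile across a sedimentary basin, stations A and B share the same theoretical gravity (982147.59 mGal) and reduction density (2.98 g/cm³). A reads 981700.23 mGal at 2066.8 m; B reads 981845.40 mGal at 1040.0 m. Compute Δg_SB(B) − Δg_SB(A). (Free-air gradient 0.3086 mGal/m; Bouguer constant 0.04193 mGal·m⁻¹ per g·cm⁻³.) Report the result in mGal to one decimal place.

Δg_SB(A) = 981700.23 − 982147.59 + 0.3086×2066.8 − 0.04193×2.98×2066.8 = -67.80 mGal
Δg_SB(B) = 981845.40 − 982147.59 + 0.3086×1040.0 − 0.04193×2.98×1040.0 = -111.20 mGal
Difference = -111.20 − (-67.80) = -43.40 mGal

-43.4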